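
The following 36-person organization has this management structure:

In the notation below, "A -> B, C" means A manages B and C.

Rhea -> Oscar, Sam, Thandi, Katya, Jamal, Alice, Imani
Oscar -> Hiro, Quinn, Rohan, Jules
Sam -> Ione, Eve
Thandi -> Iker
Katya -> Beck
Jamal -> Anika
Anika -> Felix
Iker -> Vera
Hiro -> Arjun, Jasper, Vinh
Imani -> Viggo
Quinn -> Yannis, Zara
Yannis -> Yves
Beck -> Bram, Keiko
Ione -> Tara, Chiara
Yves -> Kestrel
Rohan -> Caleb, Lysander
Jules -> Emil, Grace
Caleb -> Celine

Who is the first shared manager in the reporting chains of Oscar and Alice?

Rhea

Oscar's chain of managers is Rhea. Alice's chain of managers is Rhea. The first manager that appears in both chains is Rhea.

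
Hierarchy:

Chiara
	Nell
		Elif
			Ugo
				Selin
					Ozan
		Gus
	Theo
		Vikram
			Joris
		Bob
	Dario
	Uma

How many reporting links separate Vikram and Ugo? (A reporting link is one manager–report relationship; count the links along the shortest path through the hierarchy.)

Vikram is 2 levels below Chiara, and Ugo is 3 levels below Chiara (their lowest common manager). The shortest path runs up from Vikram to Chiara and back down to Ugo: 2 + 3 = 5 links.

5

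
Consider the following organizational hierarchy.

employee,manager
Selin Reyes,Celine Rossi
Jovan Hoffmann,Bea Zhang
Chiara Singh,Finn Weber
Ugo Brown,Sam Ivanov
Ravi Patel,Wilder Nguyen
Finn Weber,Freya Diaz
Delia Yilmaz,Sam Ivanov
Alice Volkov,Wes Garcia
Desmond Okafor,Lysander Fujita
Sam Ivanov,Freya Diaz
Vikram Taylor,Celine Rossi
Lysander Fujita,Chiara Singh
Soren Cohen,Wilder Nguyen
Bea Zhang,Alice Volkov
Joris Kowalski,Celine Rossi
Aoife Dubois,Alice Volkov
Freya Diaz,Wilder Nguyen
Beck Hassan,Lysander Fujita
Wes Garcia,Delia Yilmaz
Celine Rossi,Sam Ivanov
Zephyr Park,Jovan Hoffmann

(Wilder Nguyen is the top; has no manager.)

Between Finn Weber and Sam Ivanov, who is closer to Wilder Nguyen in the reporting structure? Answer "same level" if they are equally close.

Both Finn Weber and Sam Ivanov are 2 levels below Wilder Nguyen.

same level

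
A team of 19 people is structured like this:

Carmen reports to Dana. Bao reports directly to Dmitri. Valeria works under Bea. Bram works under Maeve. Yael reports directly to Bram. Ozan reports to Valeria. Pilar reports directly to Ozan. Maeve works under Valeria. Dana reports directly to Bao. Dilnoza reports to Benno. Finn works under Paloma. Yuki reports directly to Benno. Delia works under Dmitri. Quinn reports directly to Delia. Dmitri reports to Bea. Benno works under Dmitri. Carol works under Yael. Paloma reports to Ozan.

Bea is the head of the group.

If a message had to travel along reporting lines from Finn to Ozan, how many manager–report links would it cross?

2

Finn is in Ozan's organization: the chain from Finn up to Ozan is Finn → Paloma → Ozan, which is 2 links.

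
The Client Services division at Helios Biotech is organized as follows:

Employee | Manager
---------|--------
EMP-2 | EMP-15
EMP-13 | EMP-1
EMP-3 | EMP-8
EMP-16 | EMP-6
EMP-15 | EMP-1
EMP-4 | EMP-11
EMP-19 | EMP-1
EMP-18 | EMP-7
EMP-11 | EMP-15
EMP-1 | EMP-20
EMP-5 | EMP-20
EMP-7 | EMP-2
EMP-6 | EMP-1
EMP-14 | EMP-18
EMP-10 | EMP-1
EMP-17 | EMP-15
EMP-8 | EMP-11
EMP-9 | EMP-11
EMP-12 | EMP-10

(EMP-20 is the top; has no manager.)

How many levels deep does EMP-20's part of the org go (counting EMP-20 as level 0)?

6

The longest chain under EMP-20 runs EMP-20 → EMP-1 → EMP-15 → EMP-2 → EMP-7 → EMP-18 → EMP-14, which is 6 levels below EMP-20.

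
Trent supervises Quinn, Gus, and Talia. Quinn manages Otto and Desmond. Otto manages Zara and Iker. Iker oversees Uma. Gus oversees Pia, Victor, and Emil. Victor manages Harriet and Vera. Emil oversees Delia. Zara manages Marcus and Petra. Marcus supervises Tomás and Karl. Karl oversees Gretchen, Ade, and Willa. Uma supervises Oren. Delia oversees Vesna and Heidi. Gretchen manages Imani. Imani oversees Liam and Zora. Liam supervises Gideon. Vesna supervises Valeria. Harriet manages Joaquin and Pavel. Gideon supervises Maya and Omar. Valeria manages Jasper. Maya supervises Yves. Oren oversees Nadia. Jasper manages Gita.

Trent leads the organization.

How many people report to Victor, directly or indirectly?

4

Victor directly manages Harriet, Vera. Under Harriet: Pavel, Joaquin (2). Vera has no reports. So Victor's organization is 2 direct reports plus everyone under them: 3 + 1 = 4.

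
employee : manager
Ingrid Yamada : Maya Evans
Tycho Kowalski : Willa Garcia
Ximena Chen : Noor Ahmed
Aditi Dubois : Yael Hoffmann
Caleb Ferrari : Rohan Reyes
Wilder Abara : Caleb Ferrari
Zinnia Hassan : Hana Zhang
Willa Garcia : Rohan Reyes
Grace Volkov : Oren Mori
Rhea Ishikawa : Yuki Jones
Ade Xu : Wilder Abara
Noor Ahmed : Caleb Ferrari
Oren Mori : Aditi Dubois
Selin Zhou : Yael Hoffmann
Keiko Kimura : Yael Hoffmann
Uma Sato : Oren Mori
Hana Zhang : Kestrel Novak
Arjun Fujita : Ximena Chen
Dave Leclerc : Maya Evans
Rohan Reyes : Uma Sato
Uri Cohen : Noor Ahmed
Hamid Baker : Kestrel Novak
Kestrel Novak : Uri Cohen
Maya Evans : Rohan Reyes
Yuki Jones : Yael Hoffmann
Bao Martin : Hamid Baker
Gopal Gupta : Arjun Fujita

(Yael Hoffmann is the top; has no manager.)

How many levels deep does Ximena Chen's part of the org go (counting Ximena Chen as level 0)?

The longest chain under Ximena Chen runs Ximena Chen → Arjun Fujita → Gopal Gupta, which is 2 levels below Ximena Chen.

2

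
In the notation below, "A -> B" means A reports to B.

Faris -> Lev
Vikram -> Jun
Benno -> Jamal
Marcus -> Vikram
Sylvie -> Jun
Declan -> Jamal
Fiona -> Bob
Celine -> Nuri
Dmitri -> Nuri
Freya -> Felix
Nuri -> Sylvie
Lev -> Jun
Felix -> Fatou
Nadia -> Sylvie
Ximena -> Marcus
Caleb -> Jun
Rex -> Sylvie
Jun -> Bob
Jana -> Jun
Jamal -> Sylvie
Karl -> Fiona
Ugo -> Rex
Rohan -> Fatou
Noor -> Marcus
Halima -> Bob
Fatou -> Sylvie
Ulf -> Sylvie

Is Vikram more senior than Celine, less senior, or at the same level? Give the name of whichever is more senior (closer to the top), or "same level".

Vikram is 2 levels below Bob; Celine is 4. Vikram is higher.

Vikram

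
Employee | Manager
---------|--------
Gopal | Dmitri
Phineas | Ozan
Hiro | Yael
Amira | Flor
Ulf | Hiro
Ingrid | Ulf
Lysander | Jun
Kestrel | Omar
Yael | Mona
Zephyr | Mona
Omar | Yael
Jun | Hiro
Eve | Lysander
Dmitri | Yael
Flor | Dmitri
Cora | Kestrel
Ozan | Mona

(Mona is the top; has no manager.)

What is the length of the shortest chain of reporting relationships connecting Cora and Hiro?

4

Cora is 3 levels below Yael, and Hiro is 1 level below Yael (their lowest common manager). The shortest path runs up from Cora to Yael and back down to Hiro: 3 + 1 = 4 links.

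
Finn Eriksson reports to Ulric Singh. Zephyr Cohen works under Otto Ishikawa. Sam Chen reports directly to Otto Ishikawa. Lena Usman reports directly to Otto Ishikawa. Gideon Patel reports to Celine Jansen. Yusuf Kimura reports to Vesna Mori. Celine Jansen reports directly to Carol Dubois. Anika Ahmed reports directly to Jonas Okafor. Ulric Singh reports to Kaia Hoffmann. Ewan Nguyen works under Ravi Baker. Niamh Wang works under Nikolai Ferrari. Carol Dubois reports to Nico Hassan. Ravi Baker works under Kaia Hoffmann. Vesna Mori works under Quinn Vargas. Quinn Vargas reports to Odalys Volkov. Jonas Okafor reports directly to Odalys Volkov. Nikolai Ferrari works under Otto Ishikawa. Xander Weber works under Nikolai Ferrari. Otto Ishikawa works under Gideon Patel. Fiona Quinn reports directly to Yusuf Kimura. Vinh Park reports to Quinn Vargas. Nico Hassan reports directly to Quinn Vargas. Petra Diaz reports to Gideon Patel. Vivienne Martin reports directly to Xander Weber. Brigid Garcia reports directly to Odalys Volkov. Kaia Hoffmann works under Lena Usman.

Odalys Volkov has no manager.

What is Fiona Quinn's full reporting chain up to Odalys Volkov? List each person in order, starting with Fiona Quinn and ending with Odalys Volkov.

Fiona Quinn reports to Yusuf Kimura. Yusuf Kimura reports to Vesna Mori. Vesna Mori reports to Quinn Vargas. Quinn Vargas reports to Odalys Volkov. Odalys Volkov is at the top.

Fiona Quinn -> Yusuf Kimura -> Vesna Mori -> Quinn Vargas -> Odalys Volkov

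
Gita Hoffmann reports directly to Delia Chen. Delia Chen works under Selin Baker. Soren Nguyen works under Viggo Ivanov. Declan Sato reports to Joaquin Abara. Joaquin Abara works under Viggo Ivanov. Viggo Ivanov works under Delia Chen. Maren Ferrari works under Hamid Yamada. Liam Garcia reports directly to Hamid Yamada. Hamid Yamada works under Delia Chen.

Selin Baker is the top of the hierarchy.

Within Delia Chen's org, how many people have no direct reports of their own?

The people in Delia Chen's organization with no one reporting to them are Gita Hoffmann, Declan Sato, Soren Nguyen, Liam Garcia, Maren Ferrari. That is 5.

5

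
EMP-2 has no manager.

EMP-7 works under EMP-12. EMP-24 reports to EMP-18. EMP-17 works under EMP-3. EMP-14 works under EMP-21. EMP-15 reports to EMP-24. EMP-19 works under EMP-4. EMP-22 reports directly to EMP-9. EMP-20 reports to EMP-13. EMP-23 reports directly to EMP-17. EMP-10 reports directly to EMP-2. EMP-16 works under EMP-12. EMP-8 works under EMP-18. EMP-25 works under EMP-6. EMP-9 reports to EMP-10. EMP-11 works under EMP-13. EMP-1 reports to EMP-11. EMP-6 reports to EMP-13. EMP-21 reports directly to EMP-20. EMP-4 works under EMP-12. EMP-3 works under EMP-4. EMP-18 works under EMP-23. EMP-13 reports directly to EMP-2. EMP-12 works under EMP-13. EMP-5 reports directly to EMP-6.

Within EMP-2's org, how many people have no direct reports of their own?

The people in EMP-2's organization with no one reporting to them are EMP-22, EMP-5, EMP-25, EMP-1, EMP-14, EMP-7, EMP-16, EMP-19, EMP-8, EMP-15. That is 10.

10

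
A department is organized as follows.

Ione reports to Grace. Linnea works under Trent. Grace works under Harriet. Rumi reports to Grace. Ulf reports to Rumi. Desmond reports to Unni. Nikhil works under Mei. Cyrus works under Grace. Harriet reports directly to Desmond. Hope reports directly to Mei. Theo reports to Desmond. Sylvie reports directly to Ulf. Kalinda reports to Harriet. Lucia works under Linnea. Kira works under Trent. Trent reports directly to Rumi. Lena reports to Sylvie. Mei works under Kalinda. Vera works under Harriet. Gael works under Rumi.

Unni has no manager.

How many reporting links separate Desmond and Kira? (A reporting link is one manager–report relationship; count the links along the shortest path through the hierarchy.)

Kira is in Desmond's organization: the chain from Kira up to Desmond is Kira → Trent → Rumi → Grace → Harriet → Desmond, which is 5 links.

5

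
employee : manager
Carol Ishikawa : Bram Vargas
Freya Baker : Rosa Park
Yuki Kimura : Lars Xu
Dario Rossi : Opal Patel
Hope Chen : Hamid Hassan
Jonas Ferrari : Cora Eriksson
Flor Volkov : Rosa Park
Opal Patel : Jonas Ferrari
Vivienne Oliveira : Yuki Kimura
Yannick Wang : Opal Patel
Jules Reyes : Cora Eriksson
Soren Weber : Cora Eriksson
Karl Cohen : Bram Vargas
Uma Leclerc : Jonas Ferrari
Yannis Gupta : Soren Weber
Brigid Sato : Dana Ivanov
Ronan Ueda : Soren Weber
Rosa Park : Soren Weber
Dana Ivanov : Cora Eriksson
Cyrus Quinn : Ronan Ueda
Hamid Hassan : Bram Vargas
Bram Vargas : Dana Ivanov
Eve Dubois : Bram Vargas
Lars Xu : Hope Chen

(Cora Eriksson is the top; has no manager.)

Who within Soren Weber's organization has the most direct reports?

Direct-report counts within Soren Weber's organization: Soren Weber has 3; Ronan Ueda has 1; Rosa Park has 2. The largest is 3, held by Soren Weber.

Soren Weber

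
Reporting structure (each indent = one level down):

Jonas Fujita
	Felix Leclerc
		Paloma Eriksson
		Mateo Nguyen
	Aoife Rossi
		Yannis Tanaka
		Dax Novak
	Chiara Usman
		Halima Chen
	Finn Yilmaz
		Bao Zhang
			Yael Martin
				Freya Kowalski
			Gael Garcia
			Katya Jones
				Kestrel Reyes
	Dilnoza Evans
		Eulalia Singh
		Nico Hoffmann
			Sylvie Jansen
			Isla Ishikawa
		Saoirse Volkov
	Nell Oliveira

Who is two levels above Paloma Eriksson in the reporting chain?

Paloma Eriksson reports to Felix Leclerc, and Felix Leclerc reports to Jonas Fujita. So Paloma Eriksson's skip-level manager is Jonas Fujita.

Jonas Fujita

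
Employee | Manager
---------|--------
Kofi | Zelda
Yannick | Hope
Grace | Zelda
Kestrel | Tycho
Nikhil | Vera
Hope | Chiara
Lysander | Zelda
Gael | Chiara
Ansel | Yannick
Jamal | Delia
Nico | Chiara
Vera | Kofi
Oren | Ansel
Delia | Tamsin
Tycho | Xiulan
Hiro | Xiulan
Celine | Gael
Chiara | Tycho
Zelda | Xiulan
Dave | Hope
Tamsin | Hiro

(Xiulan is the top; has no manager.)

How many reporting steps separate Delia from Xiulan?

Chain from Delia up to Xiulan: Delia → Tamsin → Hiro → Xiulan. That is 3 steps up, so Delia is 3 levels below Xiulan.

3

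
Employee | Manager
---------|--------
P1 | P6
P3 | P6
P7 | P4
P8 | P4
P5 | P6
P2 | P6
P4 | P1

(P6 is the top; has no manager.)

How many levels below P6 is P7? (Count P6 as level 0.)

Chain from P7 up to P6: P7 → P4 → P1 → P6. That is 3 steps up, so P7 is 3 levels below P6.

3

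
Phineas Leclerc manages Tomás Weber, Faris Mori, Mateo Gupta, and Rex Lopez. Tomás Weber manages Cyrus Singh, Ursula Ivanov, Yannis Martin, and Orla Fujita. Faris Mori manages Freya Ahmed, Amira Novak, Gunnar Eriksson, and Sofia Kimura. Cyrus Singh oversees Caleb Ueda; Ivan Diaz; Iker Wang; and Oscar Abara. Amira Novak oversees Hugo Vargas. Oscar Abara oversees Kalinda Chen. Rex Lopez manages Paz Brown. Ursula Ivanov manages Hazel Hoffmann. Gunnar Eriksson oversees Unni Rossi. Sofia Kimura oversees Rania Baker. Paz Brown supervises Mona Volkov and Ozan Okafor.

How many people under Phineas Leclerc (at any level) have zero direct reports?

The people in Phineas Leclerc's organization with no one reporting to them are Mona Volkov, Ozan Okafor, Mateo Gupta, Rania Baker, Unni Rossi, Hugo Vargas, Freya Ahmed, Orla Fujita, Yannis Martin, Hazel Hoffmann, Iker Wang, Ivan Diaz, Kalinda Chen, Caleb Ueda. That is 14.

14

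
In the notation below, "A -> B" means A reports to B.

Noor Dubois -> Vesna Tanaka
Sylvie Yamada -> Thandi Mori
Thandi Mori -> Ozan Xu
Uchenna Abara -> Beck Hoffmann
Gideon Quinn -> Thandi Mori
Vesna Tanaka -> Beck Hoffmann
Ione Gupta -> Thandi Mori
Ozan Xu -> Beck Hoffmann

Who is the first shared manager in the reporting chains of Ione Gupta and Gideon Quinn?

Thandi Mori

Ione Gupta's chain of managers is Thandi Mori, Ozan Xu, Beck Hoffmann. Gideon Quinn's chain of managers is Thandi Mori, Ozan Xu, Beck Hoffmann. The first manager that appears in both chains is Thandi Mori.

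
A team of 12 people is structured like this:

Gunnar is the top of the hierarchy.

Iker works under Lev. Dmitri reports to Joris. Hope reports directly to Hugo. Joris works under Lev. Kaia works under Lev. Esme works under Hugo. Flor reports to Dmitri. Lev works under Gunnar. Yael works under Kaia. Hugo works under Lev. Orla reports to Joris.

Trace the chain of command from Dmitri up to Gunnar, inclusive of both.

Dmitri reports to Joris. Joris reports to Lev. Lev reports to Gunnar. Gunnar is at the top.

Dmitri -> Joris -> Lev -> Gunnar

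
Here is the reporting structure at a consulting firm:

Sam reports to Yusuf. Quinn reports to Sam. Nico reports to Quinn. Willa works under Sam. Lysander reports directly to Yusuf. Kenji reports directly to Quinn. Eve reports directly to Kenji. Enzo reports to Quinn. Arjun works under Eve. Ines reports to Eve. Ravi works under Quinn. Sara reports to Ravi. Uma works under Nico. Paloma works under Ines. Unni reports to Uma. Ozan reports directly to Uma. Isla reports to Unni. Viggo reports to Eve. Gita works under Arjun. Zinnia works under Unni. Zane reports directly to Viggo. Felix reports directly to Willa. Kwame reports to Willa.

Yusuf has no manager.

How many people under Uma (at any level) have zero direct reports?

3

The people in Uma's organization with no one reporting to them are Ozan, Zinnia, Isla. That is 3.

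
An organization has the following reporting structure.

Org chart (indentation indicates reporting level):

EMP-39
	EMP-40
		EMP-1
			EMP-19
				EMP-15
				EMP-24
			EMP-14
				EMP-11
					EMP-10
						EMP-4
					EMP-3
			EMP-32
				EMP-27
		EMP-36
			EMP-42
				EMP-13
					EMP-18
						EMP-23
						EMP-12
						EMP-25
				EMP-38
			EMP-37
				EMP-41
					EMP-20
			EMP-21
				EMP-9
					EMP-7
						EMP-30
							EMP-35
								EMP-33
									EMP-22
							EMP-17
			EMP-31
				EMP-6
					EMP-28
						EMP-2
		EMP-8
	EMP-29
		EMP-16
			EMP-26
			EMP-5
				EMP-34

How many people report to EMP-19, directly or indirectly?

2

EMP-19 directly manages EMP-15, EMP-24. EMP-15 has no reports. EMP-24 has no reports. So EMP-19's organization is 2 direct reports plus everyone under them: 1 + 1 = 2.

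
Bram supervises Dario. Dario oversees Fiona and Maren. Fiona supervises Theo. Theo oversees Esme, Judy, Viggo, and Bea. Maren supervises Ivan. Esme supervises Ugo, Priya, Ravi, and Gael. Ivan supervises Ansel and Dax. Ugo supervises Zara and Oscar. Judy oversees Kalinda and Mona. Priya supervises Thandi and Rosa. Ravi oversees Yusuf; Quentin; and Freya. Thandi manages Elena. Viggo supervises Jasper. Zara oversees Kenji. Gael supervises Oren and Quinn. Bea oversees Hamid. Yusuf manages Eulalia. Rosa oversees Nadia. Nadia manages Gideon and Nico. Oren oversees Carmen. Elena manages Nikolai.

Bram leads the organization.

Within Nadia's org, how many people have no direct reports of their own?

The people in Nadia's organization with no one reporting to them are Nico, Gideon. That is 2.

2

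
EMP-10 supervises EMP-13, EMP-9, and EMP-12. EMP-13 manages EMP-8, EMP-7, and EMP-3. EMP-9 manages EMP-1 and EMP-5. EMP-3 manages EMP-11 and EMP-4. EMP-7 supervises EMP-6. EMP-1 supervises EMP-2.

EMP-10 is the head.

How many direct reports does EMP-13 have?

EMP-13 directly manages EMP-3, EMP-7, EMP-8. That is 3 direct reports.

3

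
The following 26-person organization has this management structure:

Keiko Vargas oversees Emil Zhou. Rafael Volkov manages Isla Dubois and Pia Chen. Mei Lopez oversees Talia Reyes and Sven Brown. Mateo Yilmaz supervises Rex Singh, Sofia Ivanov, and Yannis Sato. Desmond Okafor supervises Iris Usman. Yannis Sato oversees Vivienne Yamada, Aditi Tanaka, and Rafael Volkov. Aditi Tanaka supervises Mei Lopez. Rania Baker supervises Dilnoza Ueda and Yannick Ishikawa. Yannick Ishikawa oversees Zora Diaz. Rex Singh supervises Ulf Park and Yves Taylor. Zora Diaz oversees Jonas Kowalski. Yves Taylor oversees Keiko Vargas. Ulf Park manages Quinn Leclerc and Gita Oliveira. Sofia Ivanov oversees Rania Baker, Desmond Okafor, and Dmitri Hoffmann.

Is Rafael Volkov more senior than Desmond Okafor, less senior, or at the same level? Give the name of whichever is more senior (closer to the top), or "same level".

Both Rafael Volkov and Desmond Okafor are 2 levels below Mateo Yilmaz.

same level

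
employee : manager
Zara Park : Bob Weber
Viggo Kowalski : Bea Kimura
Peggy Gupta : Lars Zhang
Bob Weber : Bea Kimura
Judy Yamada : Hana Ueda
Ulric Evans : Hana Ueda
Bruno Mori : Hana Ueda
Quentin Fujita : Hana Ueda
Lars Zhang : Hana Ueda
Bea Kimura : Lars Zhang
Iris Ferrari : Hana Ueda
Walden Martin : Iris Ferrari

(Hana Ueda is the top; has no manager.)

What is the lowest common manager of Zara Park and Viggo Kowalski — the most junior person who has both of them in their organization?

Bea Kimura

Zara Park's chain of managers is Bob Weber, Bea Kimura, Lars Zhang, Hana Ueda. Viggo Kowalski's chain of managers is Bea Kimura, Lars Zhang, Hana Ueda. The first manager that appears in both chains is Bea Kimura.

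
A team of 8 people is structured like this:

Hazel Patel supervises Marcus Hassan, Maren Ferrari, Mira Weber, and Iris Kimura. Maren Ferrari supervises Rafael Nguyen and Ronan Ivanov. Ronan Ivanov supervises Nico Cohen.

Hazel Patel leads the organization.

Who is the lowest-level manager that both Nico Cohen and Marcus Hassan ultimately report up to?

Nico Cohen's chain of managers is Ronan Ivanov, Maren Ferrari, Hazel Patel. Marcus Hassan's chain of managers is Hazel Patel. The first manager that appears in both chains is Hazel Patel.

Hazel Patel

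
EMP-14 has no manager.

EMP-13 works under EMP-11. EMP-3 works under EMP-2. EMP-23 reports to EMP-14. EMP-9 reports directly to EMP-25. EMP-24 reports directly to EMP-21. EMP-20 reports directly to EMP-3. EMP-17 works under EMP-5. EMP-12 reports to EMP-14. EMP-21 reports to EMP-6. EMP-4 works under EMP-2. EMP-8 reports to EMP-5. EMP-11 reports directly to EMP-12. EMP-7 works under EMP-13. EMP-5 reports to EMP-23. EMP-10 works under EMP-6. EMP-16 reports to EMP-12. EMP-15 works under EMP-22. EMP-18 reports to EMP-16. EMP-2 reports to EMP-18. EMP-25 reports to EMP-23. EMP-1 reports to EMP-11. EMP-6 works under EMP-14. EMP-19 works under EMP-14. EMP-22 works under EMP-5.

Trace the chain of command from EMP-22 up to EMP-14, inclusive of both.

EMP-22 -> EMP-5 -> EMP-23 -> EMP-14

EMP-22 reports to EMP-5. EMP-5 reports to EMP-23. EMP-23 reports to EMP-14. EMP-14 is at the top.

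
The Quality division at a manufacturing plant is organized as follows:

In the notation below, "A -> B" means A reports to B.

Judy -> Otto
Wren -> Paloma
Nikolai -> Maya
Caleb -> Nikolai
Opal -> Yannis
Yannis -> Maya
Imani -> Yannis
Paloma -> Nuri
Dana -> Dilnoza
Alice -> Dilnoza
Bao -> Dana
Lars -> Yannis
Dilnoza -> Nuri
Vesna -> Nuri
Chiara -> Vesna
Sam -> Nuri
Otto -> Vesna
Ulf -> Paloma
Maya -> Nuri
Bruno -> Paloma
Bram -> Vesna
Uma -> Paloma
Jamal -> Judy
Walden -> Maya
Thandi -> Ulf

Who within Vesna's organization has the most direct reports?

Direct-report counts within Vesna's organization: Vesna has 3; Otto has 1; Judy has 1. The largest is 3, held by Vesna.

Vesna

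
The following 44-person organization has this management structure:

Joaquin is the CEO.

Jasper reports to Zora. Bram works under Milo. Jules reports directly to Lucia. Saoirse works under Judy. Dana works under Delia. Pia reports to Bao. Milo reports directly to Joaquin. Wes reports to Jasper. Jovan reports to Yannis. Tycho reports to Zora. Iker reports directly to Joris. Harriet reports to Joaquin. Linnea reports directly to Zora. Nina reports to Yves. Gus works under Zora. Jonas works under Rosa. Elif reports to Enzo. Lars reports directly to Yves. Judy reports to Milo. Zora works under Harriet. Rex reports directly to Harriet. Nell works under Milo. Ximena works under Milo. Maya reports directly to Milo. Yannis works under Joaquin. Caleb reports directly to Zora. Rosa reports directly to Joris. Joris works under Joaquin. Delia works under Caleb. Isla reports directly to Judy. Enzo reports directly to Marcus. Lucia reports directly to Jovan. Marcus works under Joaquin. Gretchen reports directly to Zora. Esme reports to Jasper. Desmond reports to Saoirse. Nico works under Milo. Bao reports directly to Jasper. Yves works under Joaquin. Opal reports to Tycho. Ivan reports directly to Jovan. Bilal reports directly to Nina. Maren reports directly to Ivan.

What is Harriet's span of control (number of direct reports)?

Harriet directly manages Zora, Rex. That is 2 direct reports.

2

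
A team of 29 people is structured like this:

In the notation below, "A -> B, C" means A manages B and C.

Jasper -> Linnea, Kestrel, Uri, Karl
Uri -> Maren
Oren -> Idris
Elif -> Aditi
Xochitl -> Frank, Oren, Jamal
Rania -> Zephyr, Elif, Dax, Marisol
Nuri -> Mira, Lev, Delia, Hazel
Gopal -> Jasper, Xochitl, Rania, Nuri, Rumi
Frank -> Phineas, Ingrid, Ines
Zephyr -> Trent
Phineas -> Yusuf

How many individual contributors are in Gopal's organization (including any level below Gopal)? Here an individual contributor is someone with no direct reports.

The people in Gopal's organization with no one reporting to them are Rumi, Hazel, Delia, Lev, Mira, Marisol, Dax, Aditi, Trent, Jamal, Idris, Ines, Ingrid, Yusuf, Karl, Maren, Kestrel, Linnea. That is 18.

18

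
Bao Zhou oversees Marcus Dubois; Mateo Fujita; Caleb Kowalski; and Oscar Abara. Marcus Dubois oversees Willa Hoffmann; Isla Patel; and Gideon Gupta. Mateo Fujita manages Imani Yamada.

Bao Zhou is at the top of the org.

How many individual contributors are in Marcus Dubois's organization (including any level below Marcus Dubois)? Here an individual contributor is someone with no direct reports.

3

The people in Marcus Dubois's organization with no one reporting to them are Gideon Gupta, Isla Patel, Willa Hoffmann. That is 3.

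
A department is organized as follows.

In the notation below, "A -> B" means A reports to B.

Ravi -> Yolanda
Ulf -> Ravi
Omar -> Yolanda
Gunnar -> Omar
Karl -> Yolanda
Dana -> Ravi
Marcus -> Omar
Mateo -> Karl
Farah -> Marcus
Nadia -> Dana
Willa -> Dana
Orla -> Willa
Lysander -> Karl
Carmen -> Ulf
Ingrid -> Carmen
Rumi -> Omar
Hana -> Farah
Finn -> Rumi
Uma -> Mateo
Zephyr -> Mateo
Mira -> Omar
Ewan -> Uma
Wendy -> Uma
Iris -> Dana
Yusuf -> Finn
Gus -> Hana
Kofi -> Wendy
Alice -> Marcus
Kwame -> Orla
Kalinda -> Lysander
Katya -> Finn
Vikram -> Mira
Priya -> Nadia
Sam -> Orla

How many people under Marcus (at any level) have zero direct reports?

2

The people in Marcus's organization with no one reporting to them are Alice, Gus. That is 2.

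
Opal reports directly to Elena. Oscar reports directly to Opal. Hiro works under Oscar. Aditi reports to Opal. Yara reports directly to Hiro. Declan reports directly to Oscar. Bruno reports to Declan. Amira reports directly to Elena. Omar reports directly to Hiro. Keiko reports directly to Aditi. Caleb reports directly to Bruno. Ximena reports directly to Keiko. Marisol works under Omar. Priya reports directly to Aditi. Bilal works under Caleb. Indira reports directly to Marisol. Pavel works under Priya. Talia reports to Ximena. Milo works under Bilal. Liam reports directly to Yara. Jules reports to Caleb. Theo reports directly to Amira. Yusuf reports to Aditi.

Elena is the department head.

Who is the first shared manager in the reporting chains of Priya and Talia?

Priya's chain of managers is Aditi, Opal, Elena. Talia's chain of managers is Ximena, Keiko, Aditi, Opal, Elena. The first manager that appears in both chains is Aditi.

Aditi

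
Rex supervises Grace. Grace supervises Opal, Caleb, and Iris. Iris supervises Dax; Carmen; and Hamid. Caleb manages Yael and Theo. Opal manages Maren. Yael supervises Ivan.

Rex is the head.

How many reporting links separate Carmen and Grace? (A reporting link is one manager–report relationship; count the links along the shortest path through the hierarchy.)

2

Carmen is in Grace's organization: the chain from Carmen up to Grace is Carmen → Iris → Grace, which is 2 links.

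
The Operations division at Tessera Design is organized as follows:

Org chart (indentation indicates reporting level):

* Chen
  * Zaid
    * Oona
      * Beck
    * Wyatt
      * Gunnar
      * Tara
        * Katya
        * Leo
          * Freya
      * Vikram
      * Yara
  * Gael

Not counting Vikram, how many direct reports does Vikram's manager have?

Vikram reports to Wyatt. Wyatt's other direct reports are Gunnar, Tara, Yara — 3 peers.

3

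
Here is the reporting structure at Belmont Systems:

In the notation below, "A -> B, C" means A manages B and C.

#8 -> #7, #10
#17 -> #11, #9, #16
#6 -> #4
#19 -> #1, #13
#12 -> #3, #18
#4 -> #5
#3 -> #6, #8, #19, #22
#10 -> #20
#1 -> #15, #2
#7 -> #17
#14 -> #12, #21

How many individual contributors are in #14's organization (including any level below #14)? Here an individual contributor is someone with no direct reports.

The people in #14's organization with no one reporting to them are #21, #18, #22, #13, #2, #15, #20, #16, #9, #11, #5. That is 11.

11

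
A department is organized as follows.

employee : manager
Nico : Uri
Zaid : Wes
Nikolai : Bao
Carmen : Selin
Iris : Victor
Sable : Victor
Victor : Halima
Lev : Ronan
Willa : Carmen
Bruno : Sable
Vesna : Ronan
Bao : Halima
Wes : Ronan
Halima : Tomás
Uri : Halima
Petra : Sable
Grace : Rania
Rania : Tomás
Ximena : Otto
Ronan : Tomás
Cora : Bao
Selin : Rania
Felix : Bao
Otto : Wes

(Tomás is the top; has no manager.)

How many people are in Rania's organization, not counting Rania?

Rania directly manages Selin, Grace. Under Selin: Carmen, Willa (2). Grace has no reports. So Rania's organization is 2 direct reports plus everyone under them: 3 + 1 = 4.

4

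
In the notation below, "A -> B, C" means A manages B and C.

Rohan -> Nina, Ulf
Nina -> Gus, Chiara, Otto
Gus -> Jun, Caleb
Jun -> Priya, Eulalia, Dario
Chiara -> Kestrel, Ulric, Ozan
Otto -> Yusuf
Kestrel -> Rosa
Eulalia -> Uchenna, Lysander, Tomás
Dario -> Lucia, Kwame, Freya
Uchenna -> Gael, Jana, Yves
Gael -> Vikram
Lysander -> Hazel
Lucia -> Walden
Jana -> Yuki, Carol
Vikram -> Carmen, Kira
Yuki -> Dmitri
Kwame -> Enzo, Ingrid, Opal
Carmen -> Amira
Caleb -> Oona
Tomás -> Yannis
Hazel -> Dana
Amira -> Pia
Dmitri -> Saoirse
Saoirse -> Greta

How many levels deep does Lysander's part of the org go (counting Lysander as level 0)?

The longest chain under Lysander runs Lysander → Hazel → Dana, which is 2 levels below Lysander.

2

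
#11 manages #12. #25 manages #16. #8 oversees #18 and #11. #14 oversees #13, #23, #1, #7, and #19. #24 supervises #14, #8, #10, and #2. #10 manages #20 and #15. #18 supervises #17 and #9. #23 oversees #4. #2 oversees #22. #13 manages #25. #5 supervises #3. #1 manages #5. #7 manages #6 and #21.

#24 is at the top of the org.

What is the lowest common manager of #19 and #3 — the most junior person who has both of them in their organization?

#19's chain of managers is #14, #24. #3's chain of managers is #5, #1, #14, #24. The first manager that appears in both chains is #14.

#14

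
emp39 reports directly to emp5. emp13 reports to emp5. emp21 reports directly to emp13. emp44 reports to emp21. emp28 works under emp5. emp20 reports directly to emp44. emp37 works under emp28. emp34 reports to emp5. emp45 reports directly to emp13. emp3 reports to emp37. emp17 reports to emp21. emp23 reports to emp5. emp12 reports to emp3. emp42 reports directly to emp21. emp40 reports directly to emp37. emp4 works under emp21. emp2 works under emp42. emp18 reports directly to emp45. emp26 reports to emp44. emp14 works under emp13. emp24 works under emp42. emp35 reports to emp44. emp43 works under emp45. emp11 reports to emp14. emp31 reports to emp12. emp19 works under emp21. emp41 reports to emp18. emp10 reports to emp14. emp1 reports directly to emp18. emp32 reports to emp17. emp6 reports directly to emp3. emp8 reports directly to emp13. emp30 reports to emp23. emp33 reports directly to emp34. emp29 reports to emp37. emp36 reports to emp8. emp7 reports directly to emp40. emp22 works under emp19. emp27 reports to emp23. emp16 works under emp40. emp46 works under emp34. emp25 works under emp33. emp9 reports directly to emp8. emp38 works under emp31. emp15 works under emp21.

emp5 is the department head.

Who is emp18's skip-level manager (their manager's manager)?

emp13

emp18 reports to emp45, and emp45 reports to emp13. So emp18's skip-level manager is emp13.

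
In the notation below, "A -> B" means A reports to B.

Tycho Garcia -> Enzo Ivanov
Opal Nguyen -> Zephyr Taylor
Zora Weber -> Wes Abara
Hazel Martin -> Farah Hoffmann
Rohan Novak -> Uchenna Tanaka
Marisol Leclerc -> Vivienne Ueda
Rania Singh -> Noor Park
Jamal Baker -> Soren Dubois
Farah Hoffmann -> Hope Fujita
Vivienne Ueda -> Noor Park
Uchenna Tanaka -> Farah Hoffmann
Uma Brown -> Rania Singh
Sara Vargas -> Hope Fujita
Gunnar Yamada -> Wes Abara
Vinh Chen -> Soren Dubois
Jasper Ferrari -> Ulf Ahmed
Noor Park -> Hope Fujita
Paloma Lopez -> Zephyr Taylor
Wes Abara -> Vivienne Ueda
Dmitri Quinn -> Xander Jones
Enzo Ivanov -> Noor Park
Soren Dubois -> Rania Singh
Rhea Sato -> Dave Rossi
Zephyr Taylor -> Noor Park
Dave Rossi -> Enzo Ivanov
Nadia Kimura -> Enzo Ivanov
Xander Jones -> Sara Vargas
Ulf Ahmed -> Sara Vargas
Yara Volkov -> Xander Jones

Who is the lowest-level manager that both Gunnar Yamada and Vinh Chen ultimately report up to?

Gunnar Yamada's chain of managers is Wes Abara, Vivienne Ueda, Noor Park, Hope Fujita. Vinh Chen's chain of managers is Soren Dubois, Rania Singh, Noor Park, Hope Fujita. The first manager that appears in both chains is Noor Park.

Noor Park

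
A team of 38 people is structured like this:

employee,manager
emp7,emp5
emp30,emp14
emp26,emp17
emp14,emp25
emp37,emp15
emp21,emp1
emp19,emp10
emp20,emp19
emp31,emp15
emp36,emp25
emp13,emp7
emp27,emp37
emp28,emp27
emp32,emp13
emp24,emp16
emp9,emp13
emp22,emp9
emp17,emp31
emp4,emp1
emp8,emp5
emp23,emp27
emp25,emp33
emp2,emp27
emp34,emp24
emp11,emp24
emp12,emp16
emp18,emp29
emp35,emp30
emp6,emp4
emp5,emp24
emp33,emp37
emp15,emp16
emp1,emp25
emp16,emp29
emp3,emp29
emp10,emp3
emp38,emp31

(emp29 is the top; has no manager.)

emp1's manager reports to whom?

emp1 reports to emp25, and emp25 reports to emp33. So emp1's skip-level manager is emp33.

emp33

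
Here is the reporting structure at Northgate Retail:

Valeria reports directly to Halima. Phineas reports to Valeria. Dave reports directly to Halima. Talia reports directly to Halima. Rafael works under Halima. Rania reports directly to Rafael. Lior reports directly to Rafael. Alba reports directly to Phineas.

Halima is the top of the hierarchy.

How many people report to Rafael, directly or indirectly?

2

Rafael directly manages Rania, Lior. Rania has no reports. Lior has no reports. So Rafael's organization is 2 direct reports plus everyone under them: 1 + 1 = 2.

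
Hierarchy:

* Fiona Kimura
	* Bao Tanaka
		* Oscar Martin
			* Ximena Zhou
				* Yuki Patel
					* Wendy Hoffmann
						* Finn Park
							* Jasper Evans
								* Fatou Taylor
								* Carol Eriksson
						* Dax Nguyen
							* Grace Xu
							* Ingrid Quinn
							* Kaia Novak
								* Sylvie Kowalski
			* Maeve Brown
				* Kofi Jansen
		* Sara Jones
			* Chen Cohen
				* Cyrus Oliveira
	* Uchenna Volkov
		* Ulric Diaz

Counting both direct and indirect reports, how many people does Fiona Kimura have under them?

21

Fiona Kimura directly manages Bao Tanaka, Uchenna Volkov. Under Bao Tanaka: Sara Jones, Chen Cohen, Cyrus Oliveira, Oscar Martin, Maeve Brown, Kofi Jansen, Ximena Zhou, Yuki Patel, Wendy Hoffmann, Dax Nguyen, Kaia Novak, Sylvie Kowalski, Ingrid Quinn, Grace Xu, Finn Park, Jasper Evans, Carol Eriksson, Fatou Taylor (18). Under Uchenna Volkov: Ulric Diaz (1). So Fiona Kimura's organization is 2 direct reports plus everyone under them: 19 + 2 = 21.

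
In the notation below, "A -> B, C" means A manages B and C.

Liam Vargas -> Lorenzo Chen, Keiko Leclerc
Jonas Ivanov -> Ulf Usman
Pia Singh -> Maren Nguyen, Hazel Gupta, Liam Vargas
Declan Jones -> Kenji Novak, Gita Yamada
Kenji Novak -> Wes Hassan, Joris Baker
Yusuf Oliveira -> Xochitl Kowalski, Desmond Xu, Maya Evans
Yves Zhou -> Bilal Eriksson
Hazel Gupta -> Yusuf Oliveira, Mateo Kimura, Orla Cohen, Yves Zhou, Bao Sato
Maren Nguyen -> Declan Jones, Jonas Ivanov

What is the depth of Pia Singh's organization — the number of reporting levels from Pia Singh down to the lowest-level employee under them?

The longest chain under Pia Singh runs Pia Singh → Maren Nguyen → Declan Jones → Kenji Novak → Joris Baker, which is 4 levels below Pia Singh.

4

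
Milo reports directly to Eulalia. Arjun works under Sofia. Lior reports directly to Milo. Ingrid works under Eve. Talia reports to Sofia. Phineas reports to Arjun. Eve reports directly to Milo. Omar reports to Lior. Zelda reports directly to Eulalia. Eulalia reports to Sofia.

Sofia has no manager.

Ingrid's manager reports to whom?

Ingrid reports to Eve, and Eve reports to Milo. So Ingrid's skip-level manager is Milo.

Milo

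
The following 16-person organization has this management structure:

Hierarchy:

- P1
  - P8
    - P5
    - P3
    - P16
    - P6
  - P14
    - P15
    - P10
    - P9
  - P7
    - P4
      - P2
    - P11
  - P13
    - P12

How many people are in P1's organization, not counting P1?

P1 directly manages P8, P14, P7, P13. Under P8: P6, P16, P3, P5 (4). Under P14: P9, P10, P15 (3). Under P7: P11, P4, P2 (3). Under P13: P12 (1). So P1's organization is 4 direct reports plus everyone under them: 5 + 4 + 4 + 2 = 15.

15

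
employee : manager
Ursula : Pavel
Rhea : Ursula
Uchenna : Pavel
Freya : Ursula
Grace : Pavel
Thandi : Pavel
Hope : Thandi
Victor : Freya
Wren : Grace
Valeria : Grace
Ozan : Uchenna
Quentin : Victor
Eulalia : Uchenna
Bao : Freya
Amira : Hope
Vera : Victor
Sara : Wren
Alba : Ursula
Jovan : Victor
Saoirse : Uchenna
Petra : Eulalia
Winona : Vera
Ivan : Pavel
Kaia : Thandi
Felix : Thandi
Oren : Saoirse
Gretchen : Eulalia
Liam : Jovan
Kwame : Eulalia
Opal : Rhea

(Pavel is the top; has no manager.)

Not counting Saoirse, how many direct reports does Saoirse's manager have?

Saoirse reports to Uchenna. Uchenna's other direct reports are Ozan, Eulalia — 2 peers.

2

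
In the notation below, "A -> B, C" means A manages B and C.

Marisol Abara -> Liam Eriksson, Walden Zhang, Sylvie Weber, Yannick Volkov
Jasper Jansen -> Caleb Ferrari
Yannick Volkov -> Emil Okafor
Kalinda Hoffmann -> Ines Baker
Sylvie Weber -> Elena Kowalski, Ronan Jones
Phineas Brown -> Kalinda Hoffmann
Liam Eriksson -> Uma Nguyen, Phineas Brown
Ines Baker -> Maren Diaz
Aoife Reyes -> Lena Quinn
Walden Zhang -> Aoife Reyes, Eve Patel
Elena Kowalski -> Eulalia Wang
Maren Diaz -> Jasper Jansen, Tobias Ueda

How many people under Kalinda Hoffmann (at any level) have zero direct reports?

2

The people in Kalinda Hoffmann's organization with no one reporting to them are Tobias Ueda, Caleb Ferrari. That is 2.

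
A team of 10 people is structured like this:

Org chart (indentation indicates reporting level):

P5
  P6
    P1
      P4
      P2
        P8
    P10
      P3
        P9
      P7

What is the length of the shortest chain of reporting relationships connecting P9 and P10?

2

P9 is in P10's organization: the chain from P9 up to P10 is P9 → P3 → P10, which is 2 links.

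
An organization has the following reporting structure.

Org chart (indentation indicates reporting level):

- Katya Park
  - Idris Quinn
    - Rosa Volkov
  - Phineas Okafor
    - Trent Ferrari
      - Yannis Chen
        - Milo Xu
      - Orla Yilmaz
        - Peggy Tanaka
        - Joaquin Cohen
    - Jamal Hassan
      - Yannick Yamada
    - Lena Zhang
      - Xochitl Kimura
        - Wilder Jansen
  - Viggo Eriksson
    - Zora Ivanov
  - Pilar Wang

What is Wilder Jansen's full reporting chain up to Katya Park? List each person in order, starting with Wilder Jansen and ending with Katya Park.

Wilder Jansen -> Xochitl Kimura -> Lena Zhang -> Phineas Okafor -> Katya Park

Wilder Jansen reports to Xochitl Kimura. Xochitl Kimura reports to Lena Zhang. Lena Zhang reports to Phineas Okafor. Phineas Okafor reports to Katya Park. Katya Park is at the top.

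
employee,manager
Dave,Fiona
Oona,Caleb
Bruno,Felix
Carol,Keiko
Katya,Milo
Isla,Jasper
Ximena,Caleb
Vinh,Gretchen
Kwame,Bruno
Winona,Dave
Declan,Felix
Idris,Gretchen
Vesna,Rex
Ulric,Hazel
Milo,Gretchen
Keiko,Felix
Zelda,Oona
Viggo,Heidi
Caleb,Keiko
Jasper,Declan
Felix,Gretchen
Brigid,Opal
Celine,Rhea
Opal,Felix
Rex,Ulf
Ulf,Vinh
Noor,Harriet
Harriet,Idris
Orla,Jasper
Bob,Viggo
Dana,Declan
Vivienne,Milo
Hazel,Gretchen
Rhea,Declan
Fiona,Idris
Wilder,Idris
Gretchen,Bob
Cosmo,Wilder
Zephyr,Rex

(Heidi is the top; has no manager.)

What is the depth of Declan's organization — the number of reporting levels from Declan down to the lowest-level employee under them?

2

The longest chain under Declan runs Declan → Rhea → Celine, which is 2 levels below Declan.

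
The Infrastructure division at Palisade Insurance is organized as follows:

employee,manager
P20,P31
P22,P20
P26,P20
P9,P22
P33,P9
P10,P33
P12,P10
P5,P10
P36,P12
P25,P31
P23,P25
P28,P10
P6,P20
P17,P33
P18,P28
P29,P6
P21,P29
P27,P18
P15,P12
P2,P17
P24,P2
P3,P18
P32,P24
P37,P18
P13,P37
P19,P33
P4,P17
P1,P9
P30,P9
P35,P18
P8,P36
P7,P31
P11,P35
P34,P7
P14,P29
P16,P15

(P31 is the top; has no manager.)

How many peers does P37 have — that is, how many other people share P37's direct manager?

P37 reports to P18. P18's other direct reports are P27, P3, P35 — 3 peers.

3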